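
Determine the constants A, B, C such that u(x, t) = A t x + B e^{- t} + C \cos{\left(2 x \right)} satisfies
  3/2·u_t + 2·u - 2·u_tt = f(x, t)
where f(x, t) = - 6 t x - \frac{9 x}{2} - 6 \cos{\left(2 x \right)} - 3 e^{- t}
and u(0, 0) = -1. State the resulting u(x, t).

Substitute the ansatz u = A t x + B e^{- t} + C \cos{\left(2 x \right)} into the left-hand side.
Derivatives of the ansatz:
  u_t = A x - B e^{- t}
  u_tt = B e^{- t}
Term by term:
  3/2·u_t = \frac{3 A x}{2} - \frac{3 B e^{- t}}{2}
  2·u = 2 A t x + 2 B e^{- t} + 2 C \cos{\left(2 x \right)}
  -2·u_tt = - 2 B e^{- t}
So the left-hand side equals
  2 A t x + \frac{3 A x}{2} - \frac{3 B e^{- t}}{2} + 2 C \cos{\left(2 x \right)}
This must equal f(x, t) = - 6 t x - \frac{9 x}{2} - 6 \cos{\left(2 x \right)} - 3 e^{- t} identically.
Matching coefficients of the independent functions:
  [x]:  \frac{3 A}{2} = - \frac{9}{2}
  [t x]:  2 A = -6
  [e^{- t}]:  - \frac{3 B}{2} = -3
  [\cos{\left(2 x \right)}]:  2 C = -6
Solving: A = -3, B = 2, C = -3.
Check against the point condition:
  u(0, 0) = -1  ⟹  B + C = -1  ✓
Hence u(x, t) = - 3 t x - 3 \cos{\left(2 x \right)} + 2 e^{- t}.

Answer: u(x, t) = - 3 t x - 3 \cos{\left(2 x \right)} + 2 e^{- t}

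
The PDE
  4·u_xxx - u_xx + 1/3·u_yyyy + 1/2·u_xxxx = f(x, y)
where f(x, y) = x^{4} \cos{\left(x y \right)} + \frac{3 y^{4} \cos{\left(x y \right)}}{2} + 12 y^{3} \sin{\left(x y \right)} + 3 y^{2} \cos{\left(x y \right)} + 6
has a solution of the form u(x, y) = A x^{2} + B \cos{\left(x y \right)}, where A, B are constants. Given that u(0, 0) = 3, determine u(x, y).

Substitute the ansatz u = A x^{2} + B \cos{\left(x y \right)} into the left-hand side.
Derivatives of the ansatz:
  u_xxx = B y^{3} \sin{\left(x y \right)}
  u_xx = 2 A - B y^{2} \cos{\left(x y \right)}
  u_yyyy = B x^{4} \cos{\left(x y \right)}
  u_xxxx = B y^{4} \cos{\left(x y \right)}
Term by term:
  4·u_xxx = 4 B y^{3} \sin{\left(x y \right)}
  -u_xx = - 2 A + B y^{2} \cos{\left(x y \right)}
  1/3·u_yyyy = \frac{B x^{4} \cos{\left(x y \right)}}{3}
  1/2·u_xxxx = \frac{B y^{4} \cos{\left(x y \right)}}{2}
So the left-hand side equals
  - 2 A + \frac{B x^{4} \cos{\left(x y \right)}}{3} + \frac{B y^{4} \cos{\left(x y \right)}}{2} + 4 B y^{3} \sin{\left(x y \right)} + B y^{2} \cos{\left(x y \right)}
This must equal f(x, y) = x^{4} \cos{\left(x y \right)} + \frac{3 y^{4} \cos{\left(x y \right)}}{2} + 12 y^{3} \sin{\left(x y \right)} + 3 y^{2} \cos{\left(x y \right)} + 6 identically.
Matching coefficients of the independent functions:
  [constant term]:  - 2 A = 6
  [x^{4} \cos{\left(x y \right)}]:  \frac{B}{3} = 1
  [y^{2} \cos{\left(x y \right)}]:  B = 3
  [y^{3} \sin{\left(x y \right)}]:  4 B = 12
  [y^{4} \cos{\left(x y \right)}]:  \frac{B}{2} = \frac{3}{2}
Solving: A = -3, B = 3.
Check against the point condition:
  u(0, 0) = 3  ⟹  B = 3  ✓
Hence u(x, y) = - 3 x^{2} + 3 \cos{\left(x y \right)}.

Answer: u(x, y) = - 3 x^{2} + 3 \cos{\left(x y \right)}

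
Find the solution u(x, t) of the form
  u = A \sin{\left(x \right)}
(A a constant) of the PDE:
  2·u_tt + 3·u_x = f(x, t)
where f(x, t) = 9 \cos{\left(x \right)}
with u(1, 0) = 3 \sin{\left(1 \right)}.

Answer: u(x, t) = 3 \sin{\left(x \right)}

Derivation:
Substitute the ansatz u = A \sin{\left(x \right)} into the left-hand side.
Derivatives of the ansatz:
  u_tt = 0
  u_x = A \cos{\left(x \right)}
Term by term:
  2·u_tt = 0
  3·u_x = 3 A \cos{\left(x \right)}
So the left-hand side equals
  3 A \cos{\left(x \right)}
This must equal f(x, t) = 9 \cos{\left(x \right)} identically.
Matching coefficients of the independent functions:
  [\cos{\left(x \right)}]:  3 A = 9
Solving: A = 3.
Check against the point condition:
  u(1, 0) = 3 \sin{\left(1 \right)}  ⟹  A \sin{\left(1 \right)} = 3 \sin{\left(1 \right)}  ✓
Hence u(x, t) = 3 \sin{\left(x \right)}.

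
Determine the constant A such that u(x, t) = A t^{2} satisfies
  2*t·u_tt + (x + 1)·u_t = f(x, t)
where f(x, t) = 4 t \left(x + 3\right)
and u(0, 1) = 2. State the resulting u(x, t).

Answer: u(x, t) = 2 t^{2}

Derivation:
Substitute the ansatz u = A t^{2} into the left-hand side.
Derivatives of the ansatz:
  u_tt = 2 A
  u_t = 2 A t
Term by term:
  2*t·u_tt = 4 A t
  (x + 1)·u_t = 2 A t x + 2 A t
So the left-hand side equals
  2 A t x + 6 A t
This must equal f(x, t) identically; expanded, f = 4 t x + 12 t.
Matching coefficients of the independent functions:
  [t]:  6 A = 12
  [t x]:  2 A = 4
Solving: A = 2.
Check against the point condition:
  u(0, 1) = 2  ⟹  A = 2  ✓
Hence u(x, t) = 2 t^{2}.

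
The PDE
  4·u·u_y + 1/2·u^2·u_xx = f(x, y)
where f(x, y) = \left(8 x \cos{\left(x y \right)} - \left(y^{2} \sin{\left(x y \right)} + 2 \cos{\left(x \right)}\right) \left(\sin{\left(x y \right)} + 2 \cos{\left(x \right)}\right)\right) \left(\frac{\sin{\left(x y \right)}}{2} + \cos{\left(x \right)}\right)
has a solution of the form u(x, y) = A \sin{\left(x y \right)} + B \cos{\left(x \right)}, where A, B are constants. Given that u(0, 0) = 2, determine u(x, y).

Substitute the ansatz u = A \sin{\left(x y \right)} + B \cos{\left(x \right)} into the left-hand side.
Derivatives of the ansatz:
  u_y = A x \cos{\left(x y \right)}
  u_xx = - A y^{2} \sin{\left(x y \right)} - B \cos{\left(x \right)}
Term by term:
  4·u·u_y = 4 A^{2} x \sin{\left(x y \right)} \cos{\left(x y \right)} + 4 A B x \cos{\left(x \right)} \cos{\left(x y \right)}
  1/2·u^2·u_xx = - \frac{A^{3} y^{2} \sin^{3}{\left(x y \right)}}{2} - A^{2} B y^{2} \sin^{2}{\left(x y \right)} \cos{\left(x \right)} - \frac{A^{2} B \sin^{2}{\left(x y \right)} \cos{\left(x \right)}}{2} - \frac{A B^{2} y^{2} \sin{\left(x y \right)} \cos^{2}{\left(x \right)}}{2} - A B^{2} \sin{\left(x y \right)} \cos^{2}{\left(x \right)} - \frac{B^{3} \cos^{3}{\left(x \right)}}{2}
So the left-hand side equals
  - \frac{A^{3} y^{2} \sin^{3}{\left(x y \right)}}{2} - A^{2} B y^{2} \sin^{2}{\left(x y \right)} \cos{\left(x \right)} - \frac{A^{2} B \sin^{2}{\left(x y \right)} \cos{\left(x \right)}}{2} + 4 A^{2} x \sin{\left(x y \right)} \cos{\left(x y \right)} - \frac{A B^{2} y^{2} \sin{\left(x y \right)} \cos^{2}{\left(x \right)}}{2} - A B^{2} \sin{\left(x y \right)} \cos^{2}{\left(x \right)} + 4 A B x \cos{\left(x \right)} \cos{\left(x y \right)} - \frac{B^{3} \cos^{3}{\left(x \right)}}{2}
This must equal f(x, y) identically; expanded, f = 4 x \sin{\left(x y \right)} \cos{\left(x y \right)} + 8 x \cos{\left(x \right)} \cos{\left(x y \right)} - \frac{y^{2} \sin^{3}{\left(x y \right)}}{2} - 2 y^{2} \sin^{2}{\left(x y \right)} \cos{\left(x \right)} - 2 y^{2} \sin{\left(x y \right)} \cos^{2}{\left(x \right)} - \sin^{2}{\left(x y \right)} \cos{\left(x \right)} - 4 \sin{\left(x y \right)} \cos^{2}{\left(x \right)} - 4 \cos^{3}{\left(x \right)}.
Matching coefficients of the independent functions:
  [y^{2} \sin^{3}{\left(x y \right)}]:  - \frac{A^{3}}{2} = - \frac{1}{2}
  [\sin{\left(x y \right)} \cos^{2}{\left(x \right)}]:  - A B^{2} = -4
  [\sin^{2}{\left(x y \right)} \cos{\left(x \right)}]:  - \frac{A^{2} B}{2} = -1
  [x \sin{\left(x y \right)} \cos{\left(x y \right)}]:  4 A^{2} = 4
  [x \cos{\left(x \right)} \cos{\left(x y \right)}]:  4 A B = 8
  [y^{2} \sin{\left(x y \right)} \cos^{2}{\left(x \right)}]:  - \frac{A B^{2}}{2} = -2
  [y^{2} \sin^{2}{\left(x y \right)} \cos{\left(x \right)}]:  - A^{2} B = -2
  [\cos^{3}{\left(x \right)}]:  - \frac{B^{3}}{2} = -4
Solving: A = 1, B = 2.
Check against the point condition:
  u(0, 0) = 2  ⟹  B = 2  ✓
Hence u(x, y) = \sin{\left(x y \right)} + 2 \cos{\left(x \right)}.

Answer: u(x, y) = \sin{\left(x y \right)} + 2 \cos{\left(x \right)}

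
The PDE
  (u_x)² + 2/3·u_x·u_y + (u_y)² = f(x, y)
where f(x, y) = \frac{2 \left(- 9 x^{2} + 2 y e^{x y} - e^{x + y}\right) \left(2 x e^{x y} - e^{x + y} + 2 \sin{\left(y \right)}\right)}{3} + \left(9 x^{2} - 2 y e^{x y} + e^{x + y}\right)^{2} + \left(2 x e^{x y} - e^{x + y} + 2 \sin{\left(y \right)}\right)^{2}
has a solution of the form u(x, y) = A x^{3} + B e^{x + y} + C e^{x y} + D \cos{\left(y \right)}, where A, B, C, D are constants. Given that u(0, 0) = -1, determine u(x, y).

Substitute the ansatz u = A x^{3} + B e^{x + y} + C e^{x y} + D \cos{\left(y \right)} into the left-hand side.
Derivatives of the ansatz:
  u_x = 3 A x^{2} + B e^{x} e^{y} + C y e^{x y}
  u_y = B e^{x} e^{y} + C x e^{x y} - D \sin{\left(y \right)}
Term by term:
  (u_x)² = 9 A^{2} x^{4} + 6 A B x^{2} e^{x} e^{y} + 6 A C x^{2} y e^{x y} + B^{2} e^{2 x} e^{2 y} + 2 B C y e^{x} e^{y} e^{x y} + C^{2} y^{2} e^{2 x y}
  2/3·u_x·u_y = 2 A B x^{2} e^{x} e^{y} + 2 A C x^{3} e^{x y} - 2 A D x^{2} \sin{\left(y \right)} + \frac{2 B^{2} e^{2 x} e^{2 y}}{3} + \frac{2 B C x e^{x} e^{y} e^{x y}}{3} + \frac{2 B C y e^{x} e^{y} e^{x y}}{3} - \frac{2 B D e^{x} e^{y} \sin{\left(y \right)}}{3} + \frac{2 C^{2} x y e^{2 x y}}{3} - \frac{2 C D y e^{x y} \sin{\left(y \right)}}{3}
  (u_y)² = B^{2} e^{2 x} e^{2 y} + 2 B C x e^{x} e^{y} e^{x y} - 2 B D e^{x} e^{y} \sin{\left(y \right)} + C^{2} x^{2} e^{2 x y} - 2 C D x e^{x y} \sin{\left(y \right)} + D^{2} \sin^{2}{\left(y \right)}
So the left-hand side equals
  9 A^{2} x^{4} + 8 A B x^{2} e^{x} e^{y} + 2 A C x^{3} e^{x y} + 6 A C x^{2} y e^{x y} - 2 A D x^{2} \sin{\left(y \right)} + \frac{8 B^{2} e^{2 x} e^{2 y}}{3} + \frac{8 B C x e^{x} e^{y} e^{x y}}{3} + \frac{8 B C y e^{x} e^{y} e^{x y}}{3} - \frac{8 B D e^{x} e^{y} \sin{\left(y \right)}}{3} + C^{2} x^{2} e^{2 x y} + \frac{2 C^{2} x y e^{2 x y}}{3} + C^{2} y^{2} e^{2 x y} - 2 C D x e^{x y} \sin{\left(y \right)} - \frac{2 C D y e^{x y} \sin{\left(y \right)}}{3} + D^{2} \sin^{2}{\left(y \right)}
This must equal f(x, y) identically; expanded, f = 81 x^{4} - 12 x^{3} e^{x y} - 36 x^{2} y e^{x y} + 24 x^{2} e^{x} e^{y} + 4 x^{2} e^{2 x y} - 12 x^{2} \sin{\left(y \right)} + \frac{8 x y e^{2 x y}}{3} - \frac{16 x e^{x} e^{y} e^{x y}}{3} + 8 x e^{x y} \sin{\left(y \right)} + 4 y^{2} e^{2 x y} - \frac{16 y e^{x} e^{y} e^{x y}}{3} + \frac{8 y e^{x y} \sin{\left(y \right)}}{3} + \frac{8 e^{2 x} e^{2 y}}{3} - \frac{16 e^{x} e^{y} \sin{\left(y \right)}}{3} + 4 \sin^{2}{\left(y \right)}.
Matching coefficients of the independent functions:
(each divided by its leading coefficient; functions giving the same equation are listed together)
  [x^{4}]:  A^{2} - 9 = 0
  [x^{2} e^{2 x y}, y^{2} e^{2 x y}, x y e^{2 x y}]:  C^{2} - 4 = 0
  [x^{2} \sin{\left(y \right)}]:  A D - 6 = 0
  [x^{3} e^{x y}, x^{2} y e^{x y}]:  A C + 6 = 0
  [e^{2 x} e^{2 y}]:  B^{2} - 1 = 0
  [x e^{x y} \sin{\left(y \right)}, y e^{x y} \sin{\left(y \right)}]:  C D + 4 = 0
  [x^{2} e^{x} e^{y}]:  A B - 3 = 0
  [e^{x} e^{y} \sin{\left(y \right)}]:  B D - 2 = 0
  [x e^{x} e^{y} e^{x y}, y e^{x} e^{y} e^{x y}]:  B C + 2 = 0
  [\sin^{2}{\left(y \right)}]:  D^{2} - 4 = 0
These equations allow (A, B, C, D) = (-3, -1, 2, -2) or (3, 1, -2, 2).
Impose the point condition(s):
  u(0, 0) = -1  ⟹  B + C + D = -1
Only A = -3, B = -1, C = 2, D = -2 satisfies everything.
Hence u(x, y) = - 3 x^{3} + 2 e^{x y} - e^{x + y} - 2 \cos{\left(y \right)}.

Answer: u(x, y) = - 3 x^{3} + 2 e^{x y} - e^{x + y} - 2 \cos{\left(y \right)}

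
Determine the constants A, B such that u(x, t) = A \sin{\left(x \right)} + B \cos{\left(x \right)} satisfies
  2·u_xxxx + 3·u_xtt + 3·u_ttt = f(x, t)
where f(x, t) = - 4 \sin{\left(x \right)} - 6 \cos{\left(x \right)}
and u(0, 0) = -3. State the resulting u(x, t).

Answer: u(x, t) = - 2 \sin{\left(x \right)} - 3 \cos{\left(x \right)}

Derivation:
Substitute the ansatz u = A \sin{\left(x \right)} + B \cos{\left(x \right)} into the left-hand side.
Derivatives of the ansatz:
  u_xxxx = A \sin{\left(x \right)} + B \cos{\left(x \right)}
  u_xtt = 0
  u_ttt = 0
Term by term:
  2·u_xxxx = 2 A \sin{\left(x \right)} + 2 B \cos{\left(x \right)}
  3·u_xtt = 0
  3·u_ttt = 0
So the left-hand side equals
  2 A \sin{\left(x \right)} + 2 B \cos{\left(x \right)}
This must equal f(x, t) = - 4 \sin{\left(x \right)} - 6 \cos{\left(x \right)} identically.
Matching coefficients of the independent functions:
  [\sin{\left(x \right)}]:  2 A = -4
  [\cos{\left(x \right)}]:  2 B = -6
Solving: A = -2, B = -3.
Check against the point condition:
  u(0, 0) = -3  ⟹  B = -3  ✓
Hence u(x, t) = - 2 \sin{\left(x \right)} - 3 \cos{\left(x \right)}.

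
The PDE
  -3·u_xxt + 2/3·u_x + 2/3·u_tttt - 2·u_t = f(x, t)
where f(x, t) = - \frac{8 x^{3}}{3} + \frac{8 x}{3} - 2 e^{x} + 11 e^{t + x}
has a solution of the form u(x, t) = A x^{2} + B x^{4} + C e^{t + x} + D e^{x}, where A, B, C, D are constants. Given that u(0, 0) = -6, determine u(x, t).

Substitute the ansatz u = A x^{2} + B x^{4} + C e^{t + x} + D e^{x} into the left-hand side.
Derivatives of the ansatz:
  u_xxt = C e^{t} e^{x}
  u_x = 2 A x + 4 B x^{3} + C e^{t} e^{x} + D e^{x}
  u_tttt = C e^{t} e^{x}
  u_t = C e^{t} e^{x}
Term by term:
  -3·u_xxt = - 3 C e^{t} e^{x}
  2/3·u_x = \frac{4 A x}{3} + \frac{8 B x^{3}}{3} + \frac{2 C e^{t} e^{x}}{3} + \frac{2 D e^{x}}{3}
  2/3·u_tttt = \frac{2 C e^{t} e^{x}}{3}
  -2·u_t = - 2 C e^{t} e^{x}
So the left-hand side equals
  \frac{4 A x}{3} + \frac{8 B x^{3}}{3} - \frac{11 C e^{t} e^{x}}{3} + \frac{2 D e^{x}}{3}
This must equal f(x, t) identically; expanded, f = - \frac{8 x^{3}}{3} + \frac{8 x}{3} + 11 e^{t} e^{x} - 2 e^{x}.
Matching coefficients of the independent functions:
  [x]:  \frac{4 A}{3} = \frac{8}{3}
  [x^{3}]:  \frac{8 B}{3} = - \frac{8}{3}
  [e^{t} e^{x}]:  - \frac{11 C}{3} = 11
  [e^{x}]:  \frac{2 D}{3} = -2
Solving: A = 2, B = -1, C = -3, D = -3.
Check against the point condition:
  u(0, 0) = -6  ⟹  C + D = -6  ✓
Hence u(x, t) = - x^{4} + 2 x^{2} - 3 e^{x} - 3 e^{t + x}.

Answer: u(x, t) = - x^{4} + 2 x^{2} - 3 e^{x} - 3 e^{t + x}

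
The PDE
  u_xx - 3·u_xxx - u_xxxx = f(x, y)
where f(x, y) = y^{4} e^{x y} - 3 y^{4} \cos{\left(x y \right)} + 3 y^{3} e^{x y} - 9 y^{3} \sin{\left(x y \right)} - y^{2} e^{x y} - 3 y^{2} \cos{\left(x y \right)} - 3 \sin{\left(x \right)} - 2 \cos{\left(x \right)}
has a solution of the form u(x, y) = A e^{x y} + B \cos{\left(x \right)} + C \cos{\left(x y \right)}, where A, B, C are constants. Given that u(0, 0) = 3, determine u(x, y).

Substitute the ansatz u = A e^{x y} + B \cos{\left(x \right)} + C \cos{\left(x y \right)} into the left-hand side.
Derivatives of the ansatz:
  u_xx = A y^{2} e^{x y} - B \cos{\left(x \right)} - C y^{2} \cos{\left(x y \right)}
  u_xxx = A y^{3} e^{x y} + B \sin{\left(x \right)} + C y^{3} \sin{\left(x y \right)}
  u_xxxx = A y^{4} e^{x y} + B \cos{\left(x \right)} + C y^{4} \cos{\left(x y \right)}
Term by term:
  u_xx = A y^{2} e^{x y} - B \cos{\left(x \right)} - C y^{2} \cos{\left(x y \right)}
  -3·u_xxx = - 3 A y^{3} e^{x y} - 3 B \sin{\left(x \right)} - 3 C y^{3} \sin{\left(x y \right)}
  -u_xxxx = - A y^{4} e^{x y} - B \cos{\left(x \right)} - C y^{4} \cos{\left(x y \right)}
So the left-hand side equals
  - A y^{4} e^{x y} - 3 A y^{3} e^{x y} + A y^{2} e^{x y} - 3 B \sin{\left(x \right)} - 2 B \cos{\left(x \right)} - C y^{4} \cos{\left(x y \right)} - 3 C y^{3} \sin{\left(x y \right)} - C y^{2} \cos{\left(x y \right)}
This must equal f(x, y) = y^{4} e^{x y} - 3 y^{4} \cos{\left(x y \right)} + 3 y^{3} e^{x y} - 9 y^{3} \sin{\left(x y \right)} - y^{2} e^{x y} - 3 y^{2} \cos{\left(x y \right)} - 3 \sin{\left(x \right)} - 2 \cos{\left(x \right)} identically.
Matching coefficients of the independent functions:
  [y^{2} e^{x y}]:  A = -1
  [y^{2} \cos{\left(x y \right)}, y^{4} \cos{\left(x y \right)}]:  - C = -3
  [y^{3} e^{x y}]:  - 3 A = 3
  [y^{3} \sin{\left(x y \right)}]:  - 3 C = -9
  [y^{4} e^{x y}]:  - A = 1
  [\sin{\left(x \right)}]:  - 3 B = -3
  [\cos{\left(x \right)}]:  - 2 B = -2
Solving: A = -1, B = 1, C = 3.
Check against the point condition:
  u(0, 0) = 3  ⟹  A + B + C = 3  ✓
Hence u(x, y) = - e^{x y} + \cos{\left(x \right)} + 3 \cos{\left(x y \right)}.

Answer: u(x, y) = - e^{x y} + \cos{\left(x \right)} + 3 \cos{\left(x y \right)}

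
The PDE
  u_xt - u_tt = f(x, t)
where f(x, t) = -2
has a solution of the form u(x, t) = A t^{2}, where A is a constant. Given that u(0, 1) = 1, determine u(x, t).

Substitute the ansatz u = A t^{2} into the left-hand side.
Derivatives of the ansatz:
  u_xt = 0
  u_tt = 2 A
Term by term:
  u_xt = 0
  -u_tt = - 2 A
So the left-hand side equals
  - 2 A
This must equal f(x, t) = -2 identically.
Matching coefficients of the independent functions:
  [constant term]:  - 2 A = -2
Solving: A = 1.
Check against the point condition:
  u(0, 1) = 1  ⟹  A = 1  ✓
Hence u(x, t) = t^{2}.

Answer: u(x, t) = t^{2}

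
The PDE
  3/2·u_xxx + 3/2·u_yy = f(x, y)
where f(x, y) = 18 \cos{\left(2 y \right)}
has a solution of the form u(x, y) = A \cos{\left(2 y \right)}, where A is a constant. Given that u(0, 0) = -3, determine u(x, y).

Substitute the ansatz u = A \cos{\left(2 y \right)} into the left-hand side.
Derivatives of the ansatz:
  u_xxx = 0
  u_yy = - 4 A \cos{\left(2 y \right)}
Term by term:
  3/2·u_xxx = 0
  3/2·u_yy = - 6 A \cos{\left(2 y \right)}
So the left-hand side equals
  - 6 A \cos{\left(2 y \right)}
This must equal f(x, y) = 18 \cos{\left(2 y \right)} identically.
Matching coefficients of the independent functions:
  [\cos{\left(2 y \right)}]:  - 6 A = 18
Solving: A = -3.
Check against the point condition:
  u(0, 0) = -3  ⟹  A = -3  ✓
Hence u(x, y) = - 3 \cos{\left(2 y \right)}.

Answer: u(x, y) = - 3 \cos{\left(2 y \right)}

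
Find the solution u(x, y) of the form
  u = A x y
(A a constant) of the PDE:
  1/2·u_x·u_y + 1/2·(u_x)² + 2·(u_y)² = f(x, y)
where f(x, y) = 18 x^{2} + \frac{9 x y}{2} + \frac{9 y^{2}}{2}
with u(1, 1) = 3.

Substitute the ansatz u = A x y into the left-hand side.
Derivatives of the ansatz:
  u_x = A y
  u_y = A x
Term by term:
  1/2·u_x·u_y = \frac{A^{2} x y}{2}
  1/2·(u_x)² = \frac{A^{2} y^{2}}{2}
  2·(u_y)² = 2 A^{2} x^{2}
So the left-hand side equals
  2 A^{2} x^{2} + \frac{A^{2} x y}{2} + \frac{A^{2} y^{2}}{2}
This must equal f(x, y) = 18 x^{2} + \frac{9 x y}{2} + \frac{9 y^{2}}{2} identically.
Matching coefficients of the independent functions:
  [x^{2}]:  2 A^{2} = 18
  [y^{2}, x y]:  \frac{A^{2}}{2} = \frac{9}{2}
These equations allow (A) = (-3) or (3).
Impose the point condition(s):
  u(1, 1) = 3  ⟹  A = 3
Only A = 3 satisfies everything.
Hence u(x, y) = 3 x y.

Answer: u(x, y) = 3 x y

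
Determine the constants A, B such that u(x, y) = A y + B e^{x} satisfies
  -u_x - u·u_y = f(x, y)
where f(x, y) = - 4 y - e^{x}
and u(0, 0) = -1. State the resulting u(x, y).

Answer: u(x, y) = - 2 y - e^{x}

Derivation:
Substitute the ansatz u = A y + B e^{x} into the left-hand side.
Derivatives of the ansatz:
  u_x = B e^{x}
  u_y = A
Term by term:
  -u_x = - B e^{x}
  -u·u_y = - A^{2} y - A B e^{x}
So the left-hand side equals
  - A^{2} y - A B e^{x} - B e^{x}
This must equal f(x, y) = - 4 y - e^{x} identically.
Matching coefficients of the independent functions:
  [y]:  - A^{2} = -4
  [e^{x}]:  - A B - B = -1
These equations allow (A, B) = (-2, -1) or (2, \frac{1}{3}).
Impose the point condition(s):
  u(0, 0) = -1  ⟹  B = -1
Only A = -2, B = -1 satisfies everything.
Hence u(x, y) = - 2 y - e^{x}.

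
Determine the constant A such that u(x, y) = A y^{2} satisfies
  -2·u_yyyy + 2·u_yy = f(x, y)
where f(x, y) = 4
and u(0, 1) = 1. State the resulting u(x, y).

Substitute the ansatz u = A y^{2} into the left-hand side.
Derivatives of the ansatz:
  u_yyyy = 0
  u_yy = 2 A
Term by term:
  -2·u_yyyy = 0
  2·u_yy = 4 A
So the left-hand side equals
  4 A
This must equal f(x, y) = 4 identically.
Matching coefficients of the independent functions:
  [constant term]:  4 A = 4
Solving: A = 1.
Check against the point condition:
  u(0, 1) = 1  ⟹  A = 1  ✓
Hence u(x, y) = y^{2}.

Answer: u(x, y) = y^{2}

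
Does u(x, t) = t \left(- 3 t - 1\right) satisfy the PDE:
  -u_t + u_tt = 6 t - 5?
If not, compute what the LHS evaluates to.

Evaluate each term of the left-hand side for u = t \left(- 3 t - 1\right).
Derivatives:
  u_t = - 6 t - 1
  u_tt = -6
Terms:
  -u_t = 6 t + 1
  u_tt = -6
Sum: LHS = 6 t - 5
This is exactly the given right-hand side, so u is a solution.

Answer: Yes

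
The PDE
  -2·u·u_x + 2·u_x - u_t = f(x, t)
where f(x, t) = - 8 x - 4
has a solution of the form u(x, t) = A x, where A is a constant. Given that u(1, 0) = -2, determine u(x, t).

Substitute the ansatz u = A x into the left-hand side.
Derivatives of the ansatz:
  u_x = A
  u_t = 0
Term by term:
  -2·u·u_x = - 2 A^{2} x
  2·u_x = 2 A
  -u_t = 0
So the left-hand side equals
  - 2 A^{2} x + 2 A
This must equal f(x, t) = - 8 x - 4 identically.
Matching coefficients of the independent functions:
  [constant term]:  2 A = -4
  [x]:  - 2 A^{2} = -8
Solving: A = -2.
Check against the point condition:
  u(1, 0) = -2  ⟹  A = -2  ✓
Hence u(x, t) = - 2 x.

Answer: u(x, t) = - 2 x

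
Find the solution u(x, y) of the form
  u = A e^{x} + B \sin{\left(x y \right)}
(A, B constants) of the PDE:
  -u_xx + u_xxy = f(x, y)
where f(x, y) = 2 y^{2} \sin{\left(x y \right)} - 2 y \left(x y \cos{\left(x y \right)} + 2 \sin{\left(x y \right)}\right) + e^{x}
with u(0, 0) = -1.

Substitute the ansatz u = A e^{x} + B \sin{\left(x y \right)} into the left-hand side.
Derivatives of the ansatz:
  u_xx = A e^{x} - B y^{2} \sin{\left(x y \right)}
  u_xxy = - B x y^{2} \cos{\left(x y \right)} - 2 B y \sin{\left(x y \right)}
Term by term:
  -u_xx = - A e^{x} + B y^{2} \sin{\left(x y \right)}
  u_xxy = - B x y^{2} \cos{\left(x y \right)} - 2 B y \sin{\left(x y \right)}
So the left-hand side equals
  - A e^{x} - B x y^{2} \cos{\left(x y \right)} + B y^{2} \sin{\left(x y \right)} - 2 B y \sin{\left(x y \right)}
This must equal f(x, y) identically; expanded, f = - 2 x y^{2} \cos{\left(x y \right)} + 2 y^{2} \sin{\left(x y \right)} - 4 y \sin{\left(x y \right)} + e^{x}.
Matching coefficients of the independent functions:
  [y \sin{\left(x y \right)}]:  - 2 B = -4
  [y^{2} \sin{\left(x y \right)}]:  B = 2
  [x y^{2} \cos{\left(x y \right)}]:  - B = -2
  [e^{x}]:  - A = 1
Solving: A = -1, B = 2.
Check against the point condition:
  u(0, 0) = -1  ⟹  A = -1  ✓
Hence u(x, y) = - e^{x} + 2 \sin{\left(x y \right)}.

Answer: u(x, y) = - e^{x} + 2 \sin{\left(x y \right)}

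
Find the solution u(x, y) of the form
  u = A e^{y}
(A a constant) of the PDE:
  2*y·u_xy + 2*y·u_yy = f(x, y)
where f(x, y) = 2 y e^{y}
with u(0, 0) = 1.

Answer: u(x, y) = e^{y}

Derivation:
Substitute the ansatz u = A e^{y} into the left-hand side.
Derivatives of the ansatz:
  u_xy = 0
  u_yy = A e^{y}
Term by term:
  2*y·u_xy = 0
  2*y·u_yy = 2 A y e^{y}
So the left-hand side equals
  2 A y e^{y}
This must equal f(x, y) = 2 y e^{y} identically.
Matching coefficients of the independent functions:
  [y e^{y}]:  2 A = 2
Solving: A = 1.
Check against the point condition:
  u(0, 0) = 1  ⟹  A = 1  ✓
Hence u(x, y) = e^{y}.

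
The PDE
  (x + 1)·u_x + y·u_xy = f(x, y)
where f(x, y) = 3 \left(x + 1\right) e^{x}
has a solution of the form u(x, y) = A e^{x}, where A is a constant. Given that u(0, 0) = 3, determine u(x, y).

Substitute the ansatz u = A e^{x} into the left-hand side.
Derivatives of the ansatz:
  u_x = A e^{x}
  u_xy = 0
Term by term:
  (x + 1)·u_x = A x e^{x} + A e^{x}
  y·u_xy = 0
So the left-hand side equals
  A x e^{x} + A e^{x}
This must equal f(x, y) identically; expanded, f = 3 x e^{x} + 3 e^{x}.
Matching coefficients of the independent functions:
  [x e^{x}, e^{x}]:  A = 3
Solving: A = 3.
Check against the point condition:
  u(0, 0) = 3  ⟹  A = 3  ✓
Hence u(x, y) = 3 e^{x}.

Answer: u(x, y) = 3 e^{x}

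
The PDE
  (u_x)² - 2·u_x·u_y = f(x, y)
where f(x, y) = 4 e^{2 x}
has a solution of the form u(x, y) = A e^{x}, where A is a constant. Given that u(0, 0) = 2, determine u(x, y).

Answer: u(x, y) = 2 e^{x}

Derivation:
Substitute the ansatz u = A e^{x} into the left-hand side.
Derivatives of the ansatz:
  u_x = A e^{x}
  u_y = 0
Term by term:
  (u_x)² = A^{2} e^{2 x}
  -2·u_x·u_y = 0
So the left-hand side equals
  A^{2} e^{2 x}
This must equal f(x, y) = 4 e^{2 x} identically.
Matching coefficients of the independent functions:
  [e^{2 x}]:  A^{2} = 4
These equations allow (A) = (-2) or (2).
Impose the point condition(s):
  u(0, 0) = 2  ⟹  A = 2
Only A = 2 satisfies everything.
Hence u(x, y) = 2 e^{x}.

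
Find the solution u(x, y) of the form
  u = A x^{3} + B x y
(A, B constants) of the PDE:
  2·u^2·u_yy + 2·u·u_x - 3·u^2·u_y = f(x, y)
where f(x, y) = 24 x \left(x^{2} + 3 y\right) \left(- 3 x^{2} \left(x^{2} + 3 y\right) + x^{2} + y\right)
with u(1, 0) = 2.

Substitute the ansatz u = A x^{3} + B x y into the left-hand side.
Derivatives of the ansatz:
  u_yy = 0
  u_x = 3 A x^{2} + B y
  u_y = B x
Term by term:
  2·u^2·u_yy = 0
  2·u·u_x = 6 A^{2} x^{5} + 8 A B x^{3} y + 2 B^{2} x y^{2}
  -3·u^2·u_y = - 3 A^{2} B x^{7} - 6 A B^{2} x^{5} y - 3 B^{3} x^{3} y^{2}
So the left-hand side equals
  - 3 A^{2} B x^{7} + 6 A^{2} x^{5} - 6 A B^{2} x^{5} y + 8 A B x^{3} y - 3 B^{3} x^{3} y^{2} + 2 B^{2} x y^{2}
This must equal f(x, y) identically; expanded, f = - 72 x^{7} - 432 x^{5} y + 24 x^{5} - 648 x^{3} y^{2} + 96 x^{3} y + 72 x y^{2}.
Matching coefficients of the independent functions:
  [x^{5}]:  6 A^{2} = 24
  [x^{7}]:  - 3 A^{2} B = -72
  [x y^{2}]:  2 B^{2} = 72
  [x^{3} y]:  8 A B = 96
  [x^{3} y^{2}]:  - 3 B^{3} = -648
  [x^{5} y]:  - 6 A B^{2} = -432
Solving: A = 2, B = 6.
Check against the point condition:
  u(1, 0) = 2  ⟹  A = 2  ✓
Hence u(x, y) = 2 x^{3} + 6 x y.

Answer: u(x, y) = 2 x^{3} + 6 x y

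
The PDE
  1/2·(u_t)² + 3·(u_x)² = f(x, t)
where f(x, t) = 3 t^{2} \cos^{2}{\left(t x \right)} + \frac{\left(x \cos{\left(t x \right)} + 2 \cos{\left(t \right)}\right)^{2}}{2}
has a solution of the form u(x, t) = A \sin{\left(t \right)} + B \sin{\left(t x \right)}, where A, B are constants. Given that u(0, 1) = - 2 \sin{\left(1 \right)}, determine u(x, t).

Substitute the ansatz u = A \sin{\left(t \right)} + B \sin{\left(t x \right)} into the left-hand side.
Derivatives of the ansatz:
  u_t = A \cos{\left(t \right)} + B x \cos{\left(t x \right)}
  u_x = B t \cos{\left(t x \right)}
Term by term:
  1/2·(u_t)² = \frac{A^{2} \cos^{2}{\left(t \right)}}{2} + A B x \cos{\left(t \right)} \cos{\left(t x \right)} + \frac{B^{2} x^{2} \cos^{2}{\left(t x \right)}}{2}
  3·(u_x)² = 3 B^{2} t^{2} \cos^{2}{\left(t x \right)}
So the left-hand side equals
  \frac{A^{2} \cos^{2}{\left(t \right)}}{2} + A B x \cos{\left(t \right)} \cos{\left(t x \right)} + 3 B^{2} t^{2} \cos^{2}{\left(t x \right)} + \frac{B^{2} x^{2} \cos^{2}{\left(t x \right)}}{2}
This must equal f(x, t) identically; expanded, f = 3 t^{2} \cos^{2}{\left(t x \right)} + \frac{x^{2} \cos^{2}{\left(t x \right)}}{2} + 2 x \cos{\left(t \right)} \cos{\left(t x \right)} + 2 \cos^{2}{\left(t \right)}.
Matching coefficients of the independent functions:
  [t^{2} \cos^{2}{\left(t x \right)}]:  3 B^{2} = 3
  [x^{2} \cos^{2}{\left(t x \right)}]:  \frac{B^{2}}{2} = \frac{1}{2}
  [x \cos{\left(t \right)} \cos{\left(t x \right)}]:  A B = 2
  [\cos^{2}{\left(t \right)}]:  \frac{A^{2}}{2} = 2
These equations allow (A, B) = (-2, -1) or (2, 1).
Impose the point condition(s):
  u(0, 1) = - 2 \sin{\left(1 \right)}  ⟹  A \sin{\left(1 \right)} = - 2 \sin{\left(1 \right)}
Only A = -2, B = -1 satisfies everything.
Hence u(x, t) = - 2 \sin{\left(t \right)} - \sin{\left(t x \right)}.

Answer: u(x, t) = - 2 \sin{\left(t \right)} - \sin{\left(t x \right)}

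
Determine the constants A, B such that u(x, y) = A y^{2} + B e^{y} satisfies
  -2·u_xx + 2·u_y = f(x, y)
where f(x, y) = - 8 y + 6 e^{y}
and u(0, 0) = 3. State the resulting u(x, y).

Answer: u(x, y) = - 2 y^{2} + 3 e^{y}

Derivation:
Substitute the ansatz u = A y^{2} + B e^{y} into the left-hand side.
Derivatives of the ansatz:
  u_xx = 0
  u_y = 2 A y + B e^{y}
Term by term:
  -2·u_xx = 0
  2·u_y = 4 A y + 2 B e^{y}
So the left-hand side equals
  4 A y + 2 B e^{y}
This must equal f(x, y) = - 8 y + 6 e^{y} identically.
Matching coefficients of the independent functions:
  [y]:  4 A = -8
  [e^{y}]:  2 B = 6
Solving: A = -2, B = 3.
Check against the point condition:
  u(0, 0) = 3  ⟹  B = 3  ✓
Hence u(x, y) = - 2 y^{2} + 3 e^{y}.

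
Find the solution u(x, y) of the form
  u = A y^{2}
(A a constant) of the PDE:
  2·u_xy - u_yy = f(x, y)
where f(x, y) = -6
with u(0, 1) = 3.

Substitute the ansatz u = A y^{2} into the left-hand side.
Derivatives of the ansatz:
  u_xy = 0
  u_yy = 2 A
Term by term:
  2·u_xy = 0
  -u_yy = - 2 A
So the left-hand side equals
  - 2 A
This must equal f(x, y) = -6 identically.
Matching coefficients of the independent functions:
  [constant term]:  - 2 A = -6
Solving: A = 3.
Check against the point condition:
  u(0, 1) = 3  ⟹  A = 3  ✓
Hence u(x, y) = 3 y^{2}.

Answer: u(x, y) = 3 y^{2}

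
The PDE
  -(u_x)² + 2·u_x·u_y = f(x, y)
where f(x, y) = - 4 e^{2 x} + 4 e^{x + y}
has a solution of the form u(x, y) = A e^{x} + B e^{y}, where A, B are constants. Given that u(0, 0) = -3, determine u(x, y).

Answer: u(x, y) = - 2 e^{x} - e^{y}

Derivation:
Substitute the ansatz u = A e^{x} + B e^{y} into the left-hand side.
Derivatives of the ansatz:
  u_x = A e^{x}
  u_y = B e^{y}
Term by term:
  -(u_x)² = - A^{2} e^{2 x}
  2·u_x·u_y = 2 A B e^{x} e^{y}
So the left-hand side equals
  - A^{2} e^{2 x} + 2 A B e^{x} e^{y}
This must equal f(x, y) identically; expanded, f = - 4 e^{2 x} + 4 e^{x} e^{y}.
Matching coefficients of the independent functions:
  [e^{x} e^{y}]:  2 A B = 4
  [e^{2 x}]:  - A^{2} = -4
These equations allow (A, B) = (-2, -1) or (2, 1).
Impose the point condition(s):
  u(0, 0) = -3  ⟹  A + B = -3
Only A = -2, B = -1 satisfies everything.
Hence u(x, y) = - 2 e^{x} - e^{y}.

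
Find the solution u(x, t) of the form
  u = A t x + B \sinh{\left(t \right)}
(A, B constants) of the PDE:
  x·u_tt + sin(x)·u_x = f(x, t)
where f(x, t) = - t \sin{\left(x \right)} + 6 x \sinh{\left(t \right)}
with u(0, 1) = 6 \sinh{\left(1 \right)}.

Substitute the ansatz u = A t x + B \sinh{\left(t \right)} into the left-hand side.
Derivatives of the ansatz:
  u_tt = B \sinh{\left(t \right)}
  u_x = A t
Term by term:
  x·u_tt = B x \sinh{\left(t \right)}
  sin(x)·u_x = A t \sin{\left(x \right)}
So the left-hand side equals
  A t \sin{\left(x \right)} + B x \sinh{\left(t \right)}
This must equal f(x, t) = - t \sin{\left(x \right)} + 6 x \sinh{\left(t \right)} identically.
Matching coefficients of the independent functions:
  [t \sin{\left(x \right)}]:  A = -1
  [x \sinh{\left(t \right)}]:  B = 6
Solving: A = -1, B = 6.
Check against the point condition:
  u(0, 1) = 6 \sinh{\left(1 \right)}  ⟹  B \sinh{\left(1 \right)} = 6 \sinh{\left(1 \right)}  ✓
Hence u(x, t) = - t x + 6 \sinh{\left(t \right)}.

Answer: u(x, t) = - t x + 6 \sinh{\left(t \right)}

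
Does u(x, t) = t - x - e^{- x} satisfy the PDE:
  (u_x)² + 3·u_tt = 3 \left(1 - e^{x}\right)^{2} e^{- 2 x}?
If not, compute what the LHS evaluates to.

Evaluate each term of the left-hand side for u = t - x - e^{- x}.
Derivatives:
  u_x = -1 + e^{- x}
  u_tt = 0
Terms:
  (u_x)² = \left(1 - e^{x}\right)^{2} e^{- 2 x}
  3·u_tt = 0
Sum: LHS = \left(1 - e^{x}\right)^{2} e^{- 2 x}
Given right-hand side: 3 \left(1 - e^{x}\right)^{2} e^{- 2 x}. Difference LHS − RHS = - 2 \left(e^{x} - 1\right)^{2} e^{- 2 x} ≠ 0, so u is not a solution.

Answer: No, the LHS evaluates to \left(1 - e^{x}\right)^{2} e^{- 2 x}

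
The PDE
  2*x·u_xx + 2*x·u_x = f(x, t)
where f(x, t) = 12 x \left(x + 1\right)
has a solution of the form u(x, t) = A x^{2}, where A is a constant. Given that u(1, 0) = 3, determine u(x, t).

Answer: u(x, t) = 3 x^{2}

Derivation:
Substitute the ansatz u = A x^{2} into the left-hand side.
Derivatives of the ansatz:
  u_xx = 2 A
  u_x = 2 A x
Term by term:
  2*x·u_xx = 4 A x
  2*x·u_x = 4 A x^{2}
So the left-hand side equals
  4 A x^{2} + 4 A x
This must equal f(x, t) identically; expanded, f = 12 x^{2} + 12 x.
Matching coefficients of the independent functions:
  [x, x^{2}]:  4 A = 12
Solving: A = 3.
Check against the point condition:
  u(1, 0) = 3  ⟹  A = 3  ✓
Hence u(x, t) = 3 x^{2}.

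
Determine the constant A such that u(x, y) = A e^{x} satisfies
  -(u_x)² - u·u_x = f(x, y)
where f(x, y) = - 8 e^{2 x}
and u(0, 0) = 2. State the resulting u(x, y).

Substitute the ansatz u = A e^{x} into the left-hand side.
Derivatives of the ansatz:
  u_x = A e^{x}
Term by term:
  -(u_x)² = - A^{2} e^{2 x}
  -u·u_x = - A^{2} e^{2 x}
So the left-hand side equals
  - 2 A^{2} e^{2 x}
This must equal f(x, y) = - 8 e^{2 x} identically.
Matching coefficients of the independent functions:
  [e^{2 x}]:  - 2 A^{2} = -8
These equations allow (A) = (-2) or (2).
Impose the point condition(s):
  u(0, 0) = 2  ⟹  A = 2
Only A = 2 satisfies everything.
Hence u(x, y) = 2 e^{x}.

Answer: u(x, y) = 2 e^{x}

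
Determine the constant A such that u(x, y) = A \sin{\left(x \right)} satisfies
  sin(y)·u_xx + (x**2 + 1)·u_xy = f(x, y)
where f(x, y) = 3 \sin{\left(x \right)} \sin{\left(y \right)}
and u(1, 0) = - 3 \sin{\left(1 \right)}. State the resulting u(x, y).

Substitute the ansatz u = A \sin{\left(x \right)} into the left-hand side.
Derivatives of the ansatz:
  u_xx = - A \sin{\left(x \right)}
  u_xy = 0
Term by term:
  sin(y)·u_xx = - A \sin{\left(x \right)} \sin{\left(y \right)}
  (x**2 + 1)·u_xy = 0
So the left-hand side equals
  - A \sin{\left(x \right)} \sin{\left(y \right)}
This must equal f(x, y) = 3 \sin{\left(x \right)} \sin{\left(y \right)} identically.
Matching coefficients of the independent functions:
  [\sin{\left(x \right)} \sin{\left(y \right)}]:  - A = 3
Solving: A = -3.
Check against the point condition:
  u(1, 0) = - 3 \sin{\left(1 \right)}  ⟹  A \sin{\left(1 \right)} = - 3 \sin{\left(1 \right)}  ✓
Hence u(x, y) = - 3 \sin{\left(x \right)}.

Answer: u(x, y) = - 3 \sin{\left(x \right)}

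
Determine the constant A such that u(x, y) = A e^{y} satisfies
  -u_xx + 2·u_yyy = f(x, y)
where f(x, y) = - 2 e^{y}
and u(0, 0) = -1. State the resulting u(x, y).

Substitute the ansatz u = A e^{y} into the left-hand side.
Derivatives of the ansatz:
  u_xx = 0
  u_yyy = A e^{y}
Term by term:
  -u_xx = 0
  2·u_yyy = 2 A e^{y}
So the left-hand side equals
  2 A e^{y}
This must equal f(x, y) = - 2 e^{y} identically.
Matching coefficients of the independent functions:
  [e^{y}]:  2 A = -2
Solving: A = -1.
Check against the point condition:
  u(0, 0) = -1  ⟹  A = -1  ✓
Hence u(x, y) = - e^{y}.

Answer: u(x, y) = - e^{y}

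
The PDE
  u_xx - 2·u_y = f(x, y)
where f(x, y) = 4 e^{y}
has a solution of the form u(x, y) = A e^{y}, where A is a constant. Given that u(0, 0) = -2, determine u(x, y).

Substitute the ansatz u = A e^{y} into the left-hand side.
Derivatives of the ansatz:
  u_xx = 0
  u_y = A e^{y}
Term by term:
  u_xx = 0
  -2·u_y = - 2 A e^{y}
So the left-hand side equals
  - 2 A e^{y}
This must equal f(x, y) = 4 e^{y} identically.
Matching coefficients of the independent functions:
  [e^{y}]:  - 2 A = 4
Solving: A = -2.
Check against the point condition:
  u(0, 0) = -2  ⟹  A = -2  ✓
Hence u(x, y) = - 2 e^{y}.

Answer: u(x, y) = - 2 e^{y}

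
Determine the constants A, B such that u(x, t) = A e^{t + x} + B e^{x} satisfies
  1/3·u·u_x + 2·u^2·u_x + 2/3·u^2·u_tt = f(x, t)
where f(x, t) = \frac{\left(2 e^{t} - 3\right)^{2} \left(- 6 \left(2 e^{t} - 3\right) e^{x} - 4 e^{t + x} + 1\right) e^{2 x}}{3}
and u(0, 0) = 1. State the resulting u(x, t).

Substitute the ansatz u = A e^{t + x} + B e^{x} into the left-hand side.
Derivatives of the ansatz:
  u_x = A e^{t} e^{x} + B e^{x}
  u_tt = A e^{t} e^{x}
Term by term:
  1/3·u·u_x = \frac{A^{2} e^{2 t} e^{2 x}}{3} + \frac{2 A B e^{t} e^{2 x}}{3} + \frac{B^{2} e^{2 x}}{3}
  2·u^2·u_x = 2 A^{3} e^{3 t} e^{3 x} + 6 A^{2} B e^{2 t} e^{3 x} + 6 A B^{2} e^{t} e^{3 x} + 2 B^{3} e^{3 x}
  2/3·u^2·u_tt = \frac{2 A^{3} e^{3 t} e^{3 x}}{3} + \frac{4 A^{2} B e^{2 t} e^{3 x}}{3} + \frac{2 A B^{2} e^{t} e^{3 x}}{3}
So the left-hand side equals
  \frac{8 A^{3} e^{3 t} e^{3 x}}{3} + \frac{22 A^{2} B e^{2 t} e^{3 x}}{3} + \frac{A^{2} e^{2 t} e^{2 x}}{3} + \frac{20 A B^{2} e^{t} e^{3 x}}{3} + \frac{2 A B e^{t} e^{2 x}}{3} + 2 B^{3} e^{3 x} + \frac{B^{2} e^{2 x}}{3}
This must equal f(x, t) identically; expanded, f = - \frac{64 e^{3 t} e^{3 x}}{3} + 88 e^{2 t} e^{3 x} + \frac{4 e^{2 t} e^{2 x}}{3} - 120 e^{t} e^{3 x} - 4 e^{t} e^{2 x} + 54 e^{3 x} + 3 e^{2 x}.
Matching coefficients of the independent functions:
  [e^{t} e^{2 x}]:  \frac{2 A B}{3} = -4
  [e^{t} e^{3 x}]:  \frac{20 A B^{2}}{3} = -120
  [e^{2 t} e^{2 x}]:  \frac{A^{2}}{3} = \frac{4}{3}
  [e^{2 t} e^{3 x}]:  \frac{22 A^{2} B}{3} = 88
  [e^{3 t} e^{3 x}]:  \frac{8 A^{3}}{3} = - \frac{64}{3}
  [e^{2 x}]:  \frac{B^{2}}{3} = 3
  [e^{3 x}]:  2 B^{3} = 54
Solving: A = -2, B = 3.
Check against the point condition:
  u(0, 0) = 1  ⟹  A + B = 1  ✓
Hence u(x, t) = 3 e^{x} - 2 e^{t + x}.

Answer: u(x, t) = 3 e^{x} - 2 e^{t + x}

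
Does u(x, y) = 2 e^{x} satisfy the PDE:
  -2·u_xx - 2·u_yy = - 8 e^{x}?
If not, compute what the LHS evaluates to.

Answer: No, the LHS evaluates to - 4 e^{x}

Derivation:
Evaluate each term of the left-hand side for u = 2 e^{x}.
Derivatives:
  u_xx = 2 e^{x}
  u_yy = 0
Terms:
  -2·u_xx = - 4 e^{x}
  -2·u_yy = 0
Sum: LHS = - 4 e^{x}
Given right-hand side: - 8 e^{x}. Difference LHS − RHS = 4 e^{x} ≠ 0, so u is not a solution.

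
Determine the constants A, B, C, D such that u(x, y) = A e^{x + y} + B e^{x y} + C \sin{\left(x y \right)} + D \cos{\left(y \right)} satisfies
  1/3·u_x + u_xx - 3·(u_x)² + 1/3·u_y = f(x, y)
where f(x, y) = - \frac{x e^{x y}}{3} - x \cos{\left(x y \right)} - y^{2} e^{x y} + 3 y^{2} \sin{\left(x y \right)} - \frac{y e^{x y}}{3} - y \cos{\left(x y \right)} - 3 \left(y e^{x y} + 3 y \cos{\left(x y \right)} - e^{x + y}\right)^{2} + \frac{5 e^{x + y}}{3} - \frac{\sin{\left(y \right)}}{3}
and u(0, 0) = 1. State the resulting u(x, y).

Substitute the ansatz u = A e^{x + y} + B e^{x y} + C \sin{\left(x y \right)} + D \cos{\left(y \right)} into the left-hand side.
Derivatives of the ansatz:
  u_x = A e^{x} e^{y} + B y e^{x y} + C y \cos{\left(x y \right)}
  u_xx = A e^{x} e^{y} + B y^{2} e^{x y} - C y^{2} \sin{\left(x y \right)}
  u_y = A e^{x} e^{y} + B x e^{x y} + C x \cos{\left(x y \right)} - D \sin{\left(y \right)}
Term by term:
  1/3·u_x = \frac{A e^{x} e^{y}}{3} + \frac{B y e^{x y}}{3} + \frac{C y \cos{\left(x y \right)}}{3}
  u_xx = A e^{x} e^{y} + B y^{2} e^{x y} - C y^{2} \sin{\left(x y \right)}
  -3·(u_x)² = - 3 A^{2} e^{2 x} e^{2 y} - 6 A B y e^{x} e^{y} e^{x y} - 6 A C y e^{x} e^{y} \cos{\left(x y \right)} - 3 B^{2} y^{2} e^{2 x y} - 6 B C y^{2} e^{x y} \cos{\left(x y \right)} - 3 C^{2} y^{2} \cos^{2}{\left(x y \right)}
  1/3·u_y = \frac{A e^{x} e^{y}}{3} + \frac{B x e^{x y}}{3} + \frac{C x \cos{\left(x y \right)}}{3} - \frac{D \sin{\left(y \right)}}{3}
So the left-hand side equals
  - 3 A^{2} e^{2 x} e^{2 y} - 6 A B y e^{x} e^{y} e^{x y} - 6 A C y e^{x} e^{y} \cos{\left(x y \right)} + \frac{5 A e^{x} e^{y}}{3} - 3 B^{2} y^{2} e^{2 x y} - 6 B C y^{2} e^{x y} \cos{\left(x y \right)} + \frac{B x e^{x y}}{3} + B y^{2} e^{x y} + \frac{B y e^{x y}}{3} - 3 C^{2} y^{2} \cos^{2}{\left(x y \right)} + \frac{C x \cos{\left(x y \right)}}{3} - C y^{2} \sin{\left(x y \right)} + \frac{C y \cos{\left(x y \right)}}{3} - \frac{D \sin{\left(y \right)}}{3}
This must equal f(x, y) identically; expanded, f = - \frac{x e^{x y}}{3} - x \cos{\left(x y \right)} - 3 y^{2} e^{2 x y} - 18 y^{2} e^{x y} \cos{\left(x y \right)} - y^{2} e^{x y} + 3 y^{2} \sin{\left(x y \right)} - 27 y^{2} \cos^{2}{\left(x y \right)} + 6 y e^{x} e^{y} e^{x y} + 18 y e^{x} e^{y} \cos{\left(x y \right)} - \frac{y e^{x y}}{3} - y \cos{\left(x y \right)} - 3 e^{2 x} e^{2 y} + \frac{5 e^{x} e^{y}}{3} - \frac{\sin{\left(y \right)}}{3}.
Matching coefficients of the independent functions:
  [x e^{x y}, y e^{x y}]:  \frac{B}{3} = - \frac{1}{3}
  [x \cos{\left(x y \right)}, y \cos{\left(x y \right)}]:  \frac{C}{3} = -1
  [y^{2} e^{x y}]:  B = -1
  [y^{2} e^{2 x y}]:  - 3 B^{2} = -3
  [y^{2} \sin{\left(x y \right)}]:  - C = 3
  [y^{2} \cos^{2}{\left(x y \right)}]:  - 3 C^{2} = -27
  [e^{x} e^{y}]:  \frac{5 A}{3} = \frac{5}{3}
  [e^{2 x} e^{2 y}]:  - 3 A^{2} = -3
  [y^{2} e^{x y} \cos{\left(x y \right)}]:  - 6 B C = -18
  [y e^{x} e^{y} e^{x y}]:  - 6 A B = 6
  [y e^{x} e^{y} \cos{\left(x y \right)}]:  - 6 A C = 18
  [\sin{\left(y \right)}]:  - \frac{D}{3} = - \frac{1}{3}
Solving: A = 1, B = -1, C = -3, D = 1.
Check against the point condition:
  u(0, 0) = 1  ⟹  A + B + D = 1  ✓
Hence u(x, y) = - e^{x y} + e^{x + y} - 3 \sin{\left(x y \right)} + \cos{\left(y \right)}.

Answer: u(x, y) = - e^{x y} + e^{x + y} - 3 \sin{\left(x y \right)} + \cos{\left(y \right)}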